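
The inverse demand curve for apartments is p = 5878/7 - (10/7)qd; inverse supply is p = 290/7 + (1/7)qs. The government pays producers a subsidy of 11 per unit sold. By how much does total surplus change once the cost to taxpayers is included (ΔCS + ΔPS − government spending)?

Pre-subsidy: 5878/7 - (10/7)q = 290/7 + (1/7)q gives q* = 508 and p* = 114.
With the subsidy, sellers receive ps = pb + 11 for each unit, where pb is the price buyers pay.
On the curves, pb = 5878/7 - (10/7)q and ps = 290/7 + (1/7)q; the wedge ps − pb = 11 gives 290/7 + (1/7)q − (5878/7 - (10/7)q) = 11, so q' = 515.
Then pb = 5878/7 − (10/7)·515 = 104 and ps = 290/7 + (1/7)·515 = 115.
ΔCS = ½(508 + 515)(114 − 104) = 5115; ΔPS = ½(508 + 515)(115 − 114) = 511.5.
Government spending = 11 × 515 = 5665.
Net change = 5115 + 511.5 − 5665 = -38.5. The loss equals the DWL triangle ½·11·7.

Net change in total surplus = -38.5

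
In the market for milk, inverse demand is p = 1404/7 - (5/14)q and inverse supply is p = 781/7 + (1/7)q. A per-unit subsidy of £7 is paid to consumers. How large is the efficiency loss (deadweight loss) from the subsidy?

Deadweight loss = £49

Pre-subsidy: 1404/7 - (5/14)q = 781/7 + (1/7)q gives q* = 178 and p* = 137.
With the rebate, buyers effectively pay pb = ps − 7, where ps is the price sellers receive.
On the curves, pb = 1404/7 - (5/14)q and ps = 781/7 + (1/7)q; the wedge ps − pb = 7 gives 781/7 + (1/7)q − (1404/7 - (5/14)q) = 7, so q' = 192.
Then pb = 1404/7 − (5/14)·192 = 132 and ps = 781/7 + (1/7)·192 = 139.
The subsidy expands output by 192 − 178 = 14 past the efficient level; on those units the gap between marginal cost and willingness to pay runs from 0 up to 7.
DWL = ½ × 7 × 14 = 49.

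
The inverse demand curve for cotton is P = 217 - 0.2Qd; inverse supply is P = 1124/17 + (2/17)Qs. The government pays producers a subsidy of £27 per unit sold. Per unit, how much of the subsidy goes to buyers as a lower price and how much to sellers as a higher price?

Pre-subsidy: 217 - 0.2Q = 1124/17 + (2/17)Q gives Q* = 475 and P* = 122.
With the subsidy, sellers receive Ps = Pb + 27 for each unit, where Pb is the price buyers pay.
On the curves, Pb = 217 - 0.2Q and Ps = 1124/17 + (2/17)Q; the wedge Ps − Pb = 27 gives 1124/17 + (2/17)Q − (217 - 0.2Q) = 27, so Q' = 560.
Then Pb = 217 − 0.2·560 = 105 and Ps = 1124/17 + (2/17)·560 = 132.
Buyers' price falls by P* − Pb = 122 − 105 = 17; sellers' price rises by Ps − P* = 132 − 122 = 10.

Buyers gain £17 per unit; sellers gain £10 per unit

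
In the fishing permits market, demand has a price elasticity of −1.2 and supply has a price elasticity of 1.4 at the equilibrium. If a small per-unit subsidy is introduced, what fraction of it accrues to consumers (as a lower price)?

For a small subsidy around the equilibrium, the benefit split depends on the relative slopes, which at a point are proportional to the elasticities.
Buyer share = εs/(εs + |εd|) = 1.4/(1.4 + 1.2) = 7/13; seller share = |εd|/(εs + |εd|) = 6/13.

Consumer share = 7/13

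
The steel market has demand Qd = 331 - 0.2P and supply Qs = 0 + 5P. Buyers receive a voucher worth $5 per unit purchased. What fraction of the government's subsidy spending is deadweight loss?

Pre-subsidy: 331 - 0.2P = 0 + 5P gives P* = 1655/26, Q* = 8275/26.
With the rebate, buyers effectively pay Pb = Ps − 5, where Ps is the price sellers receive.
Demand in terms of Ps becomes Qd = 331 − 0.2(Ps − 5) = 332 - 0.2Ps. Setting this equal to supply: 332 - 0.2Ps = 0 + 5Ps, so Ps = 830/13.
Buyers pay Pb = 830/13 − 5 = 765/13; Q' = 0 + 5·(830/13) = 4150/13.
ΔCS = ½(8275/26 + 4150/13)(1655/26 − 765/13) = 159375/104; ΔPS = ½(8275/26 + 4150/13)(830/13 − 1655/26) = 6375/104.
Government spending = 5 × 4150/13 = 20750/13.
DWL = ½ × 5 × (4150/13 − 8275/26) = 125/52; fraction = (125/52) / (20750/13) = 1/664.

DWL / government spending = 1/664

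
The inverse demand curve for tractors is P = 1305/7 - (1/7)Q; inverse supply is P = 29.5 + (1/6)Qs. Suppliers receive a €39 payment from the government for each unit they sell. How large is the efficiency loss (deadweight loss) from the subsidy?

Deadweight loss = €2457

Pre-subsidy: 1305/7 - (1/7)Q = 29.5 + (1/6)Q gives Q* = 507 and P* = 114.
With the subsidy, sellers receive Ps = Pb + 39 for each unit, where Pb is the price buyers pay.
On the curves, Pb = 1305/7 - (1/7)Q and Ps = 29.5 + (1/6)Q; the wedge Ps − Pb = 39 gives 29.5 + (1/6)Q − (1305/7 - (1/7)Q) = 39, so Q' = 633.
Then Pb = 1305/7 − (1/7)·633 = 96 and Ps = 29.5 + (1/6)·633 = 135.
The subsidy expands output by 633 − 507 = 126 past the efficient level; on those units the gap between marginal cost and willingness to pay runs from 0 up to 39.
DWL = ½ × 39 × 126 = 2457.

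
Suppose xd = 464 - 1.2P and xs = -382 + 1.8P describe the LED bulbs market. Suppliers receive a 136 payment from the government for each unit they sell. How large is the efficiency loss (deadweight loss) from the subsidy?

Deadweight loss = 6658.56

Pre-subsidy: 464 - 1.2P = -382 + 1.8P gives P* = 282, x* = 125.6.
With the subsidy, sellers receive Ps = Pb + 136 for each unit, where Pb is the price buyers pay.
Supply in terms of Pb becomes xs = -382 + 1.8(Pb + 136) = -137.2 + 1.8Pb. Setting this equal to demand: 464 - 1.2Pb = -137.2 + 1.8Pb, so Pb = 200.4.
Sellers receive Ps = 200.4 + 136 = 336.4; x' = 464 − 1.2·200.4 = 223.52.
The subsidy expands output by 223.52 − 125.6 = 97.92 past the efficient level; on those units the gap between marginal cost and willingness to pay runs from 0 up to 136.
DWL = ½ × 136 × 97.92 = 6658.56.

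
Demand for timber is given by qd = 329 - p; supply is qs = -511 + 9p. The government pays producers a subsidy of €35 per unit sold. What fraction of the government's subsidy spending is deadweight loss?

DWL / government spending = 9/158

Pre-subsidy: 329 - p = -511 + 9p gives p* = 84, q* = 245.
With the subsidy, sellers receive ps = pb + 35 for each unit, where pb is the price buyers pay.
Supply in terms of pb becomes qs = -511 + 9(pb + 35) = -196 + 9pb. Setting this equal to demand: 329 - pb = -196 + 9pb, so pb = 52.5.
Sellers receive ps = 52.5 + 35 = 87.5; q' = 329 − 1·52.5 = 276.5.
ΔCS = ½(245 + 276.5)(84 − 52.5) = 8213.625; ΔPS = ½(245 + 276.5)(87.5 − 84) = 912.625.
Government spending = 35 × 276.5 = 9677.5.
DWL = ½ × 35 × (276.5 − 245) = 551.25; fraction = 551.25 / 9677.5 = 9/158.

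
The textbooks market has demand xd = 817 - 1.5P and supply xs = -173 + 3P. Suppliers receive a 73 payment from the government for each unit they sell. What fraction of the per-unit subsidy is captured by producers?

Pre-subsidy: 817 - 1.5P = -173 + 3P gives P* = 220, x* = 487.
With the subsidy, sellers receive Ps = Pb + 73 for each unit, where Pb is the price buyers pay.
Supply in terms of Pb becomes xs = -173 + 3(Pb + 73) = 46 + 3Pb. Setting this equal to demand: 817 - 1.5Pb = 46 + 3Pb, so Pb = 514/3.
Sellers receive Ps = 514/3 + 73 = 733/3; x' = 817 − 1.5·(514/3) = 560.
Buyers' price falls by P* − Pb = 220 − 514/3 = 146/3; sellers' price rises by Ps − P* = 733/3 − 220 = 73/3.
So producers capture (73/3)/73 = 1/3 of each unit of subsidy.

Producer share = 1/3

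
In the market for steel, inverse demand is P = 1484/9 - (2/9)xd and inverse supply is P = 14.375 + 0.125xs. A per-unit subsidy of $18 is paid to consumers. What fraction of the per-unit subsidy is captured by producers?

Pre-subsidy: 1484/9 - (2/9)x = 14.375 + 0.125x gives x* = 433.48 and P* = 68.56.
With the rebate, buyers effectively pay Pb = Ps − 18, where Ps is the price sellers receive.
On the curves, Pb = 1484/9 - (2/9)x and Ps = 14.375 + 0.125x; the wedge Ps − Pb = 18 gives 14.375 + 0.125x − (1484/9 - (2/9)x) = 18, so x' = 485.32.
Then Pb = 1484/9 − (2/9)·485.32 = 57.04 and Ps = 14.375 + 0.125·485.32 = 75.04.
Buyers' price falls by P* − Pb = 68.56 − 57.04 = 11.52; sellers' price rises by Ps − P* = 75.04 − 68.56 = 6.48.
So producers capture 6.48/18 = 0.36 of each unit of subsidy.

Producer share = 0.36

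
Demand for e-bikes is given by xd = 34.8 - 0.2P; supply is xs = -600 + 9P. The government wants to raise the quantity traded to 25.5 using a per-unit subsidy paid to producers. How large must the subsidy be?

At x = 25.5, invert demand for the buyer price: Pb = (34.8 − 25.5)/0.2 = 46.5; invert supply for the seller price: Ps = (25.5 − (-600))/9 = 69.5.
The subsidy must fill the gap: s = Ps − Pb = 69.5 − 46.5 = 23.

Required subsidy s = 23 per unit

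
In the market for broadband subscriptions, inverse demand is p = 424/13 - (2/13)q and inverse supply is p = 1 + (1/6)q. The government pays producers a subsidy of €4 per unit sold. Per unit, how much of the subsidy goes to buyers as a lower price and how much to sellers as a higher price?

Pre-subsidy: 424/13 - (2/13)q = 1 + (1/6)q gives q* = 98.64 and p* = 17.44.
With the subsidy, sellers receive ps = pb + 4 for each unit, where pb is the price buyers pay.
On the curves, pb = 424/13 - (2/13)q and ps = 1 + (1/6)q; the wedge ps − pb = 4 gives 1 + (1/6)q − (424/13 - (2/13)q) = 4, so q' = 111.12.
Then pb = 424/13 − (2/13)·111.12 = 15.52 and ps = 1 + (1/6)·111.12 = 19.52.
Buyers' price falls by p* − pb = 17.44 − 15.52 = 1.92; sellers' price rises by ps − p* = 19.52 − 17.44 = 2.08.

Buyers gain €1.92 per unit; sellers gain €2.08 per unit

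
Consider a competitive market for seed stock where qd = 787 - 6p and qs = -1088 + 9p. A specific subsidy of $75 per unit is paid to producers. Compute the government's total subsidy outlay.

Pre-subsidy: 787 - 6p = -1088 + 9p gives p* = 125, q* = 37.
With the subsidy, sellers receive ps = pb + 75 for each unit, where pb is the price buyers pay.
Supply in terms of pb becomes qs = -1088 + 9(pb + 75) = -413 + 9pb. Setting this equal to demand: 787 - 6pb = -413 + 9pb, so pb = 80.
Sellers receive ps = 80 + 75 = 155; q' = 787 − 6·80 = 307.
Government outlay = subsidy × quantity = 75 × 307 = 23025.

Government cost = $23025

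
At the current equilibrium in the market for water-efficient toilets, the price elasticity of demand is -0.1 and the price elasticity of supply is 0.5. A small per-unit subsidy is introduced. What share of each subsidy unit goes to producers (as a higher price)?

For a small subsidy around the equilibrium, the benefit split depends on the relative slopes, which at a point are proportional to the elasticities.
Buyer share = εs/(εs + |εd|) = 0.5/(0.5 + 0.1) = 5/6; seller share = |εd|/(εs + |εd|) = 1/6.
So producers capture 1/6 of the subsidy.

Producer share = 1/6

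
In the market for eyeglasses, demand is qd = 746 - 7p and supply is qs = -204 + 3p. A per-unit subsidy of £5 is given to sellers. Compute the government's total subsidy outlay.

Pre-subsidy: 746 - 7p = -204 + 3p gives p* = 95, q* = 81.
With the subsidy, sellers receive ps = pb + 5 for each unit, where pb is the price buyers pay.
Supply in terms of pb becomes qs = -204 + 3(pb + 5) = -189 + 3pb. Setting this equal to demand: 746 - 7pb = -189 + 3pb, so pb = 93.5.
Sellers receive ps = 93.5 + 5 = 98.5; q' = 746 − 7·93.5 = 91.5.
Government outlay = subsidy × quantity = 5 × 91.5 = 457.5.

Government cost = £457.5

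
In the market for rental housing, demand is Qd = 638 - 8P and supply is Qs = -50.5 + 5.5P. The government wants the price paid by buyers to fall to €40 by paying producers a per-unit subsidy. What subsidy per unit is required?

Required subsidy s = €27 per unit

At a buyer price of 40, quantity demanded is 638 − 8·40 = 318.
Sellers supply 318 only when they receive Ps with -50.5 + 5.5·Ps = 318, i.e. Ps = 67.
s = Ps − Pb = 67 − 40 = 27.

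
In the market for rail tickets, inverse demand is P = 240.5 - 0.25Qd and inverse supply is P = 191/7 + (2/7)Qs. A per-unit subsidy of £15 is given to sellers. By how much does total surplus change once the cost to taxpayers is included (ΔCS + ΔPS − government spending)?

Net change in total surplus = -£210

Pre-subsidy: 240.5 - 0.25Q = 191/7 + (2/7)Q gives Q* = 398 and P* = 141.
With the subsidy, sellers receive Ps = Pb + 15 for each unit, where Pb is the price buyers pay.
On the curves, Pb = 240.5 - 0.25Q and Ps = 191/7 + (2/7)Q; the wedge Ps − Pb = 15 gives 191/7 + (2/7)Q − (240.5 - 0.25Q) = 15, so Q' = 426.
Then Pb = 240.5 − 0.25·426 = 134 and Ps = 191/7 + (2/7)·426 = 149.
ΔCS = ½(398 + 426)(141 − 134) = 2884; ΔPS = ½(398 + 426)(149 − 141) = 3296.
Government spending = 15 × 426 = 6390.
Net change = 2884 + 3296 − 6390 = -210. The loss equals the DWL triangle ½·15·28.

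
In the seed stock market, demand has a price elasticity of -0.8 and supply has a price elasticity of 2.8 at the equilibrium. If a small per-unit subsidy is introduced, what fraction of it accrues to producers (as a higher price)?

For a small subsidy around the equilibrium, the benefit split depends on the relative slopes, which at a point are proportional to the elasticities.
Buyer share = εs/(εs + |εd|) = 2.8/(2.8 + 0.8) = 7/9; seller share = |εd|/(εs + |εd|) = 2/9.
So producers capture 2/9 of the subsidy.

Producer share = 2/9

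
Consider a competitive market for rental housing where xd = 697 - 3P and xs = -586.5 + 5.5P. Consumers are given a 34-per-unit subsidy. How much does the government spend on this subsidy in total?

Pre-subsidy: 697 - 3P = -586.5 + 5.5P gives P* = 151, x* = 244.
With the rebate, buyers effectively pay Pb = Ps − 34, where Ps is the price sellers receive.
Demand in terms of Ps becomes xd = 697 − 3(Ps − 34) = 799 - 3Ps. Setting this equal to supply: 799 - 3Ps = -586.5 + 5.5Ps, so Ps = 163.
Buyers pay Pb = 163 − 34 = 129; x' = -586.5 + 5.5·163 = 310.
Government outlay = subsidy × quantity = 34 × 310 = 10540.

Government cost = 10540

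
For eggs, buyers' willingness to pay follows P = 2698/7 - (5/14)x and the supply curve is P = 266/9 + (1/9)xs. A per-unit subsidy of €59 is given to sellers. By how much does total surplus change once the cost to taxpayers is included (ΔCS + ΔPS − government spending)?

Pre-subsidy: 2698/7 - (5/14)x = 266/9 + (1/9)x gives x* = 760 and P* = 114.
With the subsidy, sellers receive Ps = Pb + 59 for each unit, where Pb is the price buyers pay.
On the curves, Pb = 2698/7 - (5/14)x and Ps = 266/9 + (1/9)x; the wedge Ps − Pb = 59 gives 266/9 + (1/9)x − (2698/7 - (5/14)x) = 59, so x' = 886.
Then Pb = 2698/7 − (5/14)·886 = 69 and Ps = 266/9 + (1/9)·886 = 128.
ΔCS = ½(760 + 886)(114 − 69) = 37035; ΔPS = ½(760 + 886)(128 − 114) = 11522.
Government spending = 59 × 886 = 52274.
Net change = 37035 + 11522 − 52274 = -3717. The loss equals the DWL triangle ½·59·126.

Net change in total surplus = -€3717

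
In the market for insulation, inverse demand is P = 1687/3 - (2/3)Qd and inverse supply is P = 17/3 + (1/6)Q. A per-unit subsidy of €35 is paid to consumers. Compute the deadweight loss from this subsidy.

Deadweight loss = €735

Pre-subsidy: 1687/3 - (2/3)Q = 17/3 + (1/6)Q gives Q* = 668 and P* = 117.
With the rebate, buyers effectively pay Pb = Ps − 35, where Ps is the price sellers receive.
On the curves, Pb = 1687/3 - (2/3)Q and Ps = 17/3 + (1/6)Q; the wedge Ps − Pb = 35 gives 17/3 + (1/6)Q − (1687/3 - (2/3)Q) = 35, so Q' = 710.
Then Pb = 1687/3 − (2/3)·710 = 89 and Ps = 17/3 + (1/6)·710 = 124.
The subsidy expands output by 710 − 668 = 42 past the efficient level; on those units the gap between marginal cost and willingness to pay runs from 0 up to 35.
DWL = ½ × 35 × 42 = 735.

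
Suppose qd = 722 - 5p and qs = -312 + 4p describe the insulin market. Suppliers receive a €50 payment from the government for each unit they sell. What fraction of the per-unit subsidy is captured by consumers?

Pre-subsidy: 722 - 5p = -312 + 4p gives p* = 1034/9, q* = 1328/9.
With the subsidy, sellers receive ps = pb + 50 for each unit, where pb is the price buyers pay.
Supply in terms of pb becomes qs = -312 + 4(pb + 50) = -112 + 4pb. Setting this equal to demand: 722 - 5pb = -112 + 4pb, so pb = 278/3.
Sellers receive ps = 278/3 + 50 = 428/3; q' = 722 − 5·(278/3) = 776/3.
Buyers' price falls by p* − pb = 1034/9 − 278/3 = 200/9; sellers' price rises by ps − p* = 428/3 − 1034/9 = 250/9.
So consumers capture (200/9)/50 = 4/9 of each unit of subsidy.

Consumer share = 4/9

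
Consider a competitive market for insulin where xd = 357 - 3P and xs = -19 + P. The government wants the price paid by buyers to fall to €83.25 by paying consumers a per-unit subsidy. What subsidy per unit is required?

Required subsidy s = €43 per unit

At a buyer price of 83.25, quantity demanded is 357 − 3·83.25 = 107.25.
Sellers supply 107.25 only when they receive Ps with -19 + 1·Ps = 107.25, i.e. Ps = 126.25.
s = Ps − Pb = 126.25 − 83.25 = 43.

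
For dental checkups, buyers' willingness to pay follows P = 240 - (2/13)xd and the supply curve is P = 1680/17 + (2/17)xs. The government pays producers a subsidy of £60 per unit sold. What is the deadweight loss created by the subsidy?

Pre-subsidy: 240 - (2/13)x = 1680/17 + (2/17)x gives x* = 520 and P* = 160.
With the subsidy, sellers receive Ps = Pb + 60 for each unit, where Pb is the price buyers pay.
On the curves, Pb = 240 - (2/13)x and Ps = 1680/17 + (2/17)x; the wedge Ps − Pb = 60 gives 1680/17 + (2/17)x − (240 - (2/13)x) = 60, so x' = 741.
Then Pb = 240 − (2/13)·741 = 126 and Ps = 1680/17 + (2/17)·741 = 186.
The subsidy expands output by 741 − 520 = 221 past the efficient level; on those units the gap between marginal cost and willingness to pay runs from 0 up to 60.
DWL = ½ × 60 × 221 = 6630.

Deadweight loss = £6630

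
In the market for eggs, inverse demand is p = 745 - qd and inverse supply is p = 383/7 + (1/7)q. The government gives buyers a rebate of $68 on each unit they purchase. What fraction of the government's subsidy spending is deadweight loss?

Pre-subsidy: 745 - q = 383/7 + (1/7)q gives q* = 604 and p* = 141.
With the rebate, buyers effectively pay pb = ps − 68, where ps is the price sellers receive.
On the curves, pb = 745 - q and ps = 383/7 + (1/7)q; the wedge ps − pb = 68 gives 383/7 + (1/7)q − (745 - q) = 68, so q' = 663.5.
Then pb = 745 − 1·663.5 = 81.5 and ps = 383/7 + (1/7)·663.5 = 149.5.
ΔCS = ½(604 + 663.5)(141 − 81.5) = 37708.125; ΔPS = ½(604 + 663.5)(149.5 − 141) = 5386.875.
Government spending = 68 × 663.5 = 45118.
DWL = ½ × 68 × (663.5 − 604) = 2023; fraction = 2023 / 45118 = 119/2654.

DWL / government spending = 119/2654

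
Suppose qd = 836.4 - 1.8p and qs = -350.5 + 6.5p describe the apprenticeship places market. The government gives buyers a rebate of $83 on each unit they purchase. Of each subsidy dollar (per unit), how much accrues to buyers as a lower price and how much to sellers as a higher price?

Pre-subsidy: 836.4 - 1.8p = -350.5 + 6.5p gives p* = 143, q* = 579.
With the rebate, buyers effectively pay pb = ps − 83, where ps is the price sellers receive.
Demand in terms of ps becomes qd = 836.4 − 1.8(ps − 83) = 985.8 - 1.8ps. Setting this equal to supply: 985.8 - 1.8ps = -350.5 + 6.5ps, so ps = 161.
Buyers pay pb = 161 − 83 = 78; q' = -350.5 + 6.5·161 = 696.
Buyers' price falls by p* − pb = 143 − 78 = 65; sellers' price rises by ps − p* = 161 − 143 = 18.

Buyers gain $65 per unit; sellers gain $18 per unit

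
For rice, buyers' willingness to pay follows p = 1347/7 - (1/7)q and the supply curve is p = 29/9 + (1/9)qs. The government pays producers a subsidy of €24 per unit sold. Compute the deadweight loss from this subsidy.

Pre-subsidy: 1347/7 - (1/7)q = 29/9 + (1/9)q gives q* = 745 and p* = 86.
With the subsidy, sellers receive ps = pb + 24 for each unit, where pb is the price buyers pay.
On the curves, pb = 1347/7 - (1/7)q and ps = 29/9 + (1/9)q; the wedge ps − pb = 24 gives 29/9 + (1/9)q − (1347/7 - (1/7)q) = 24, so q' = 839.5.
Then pb = 1347/7 − (1/7)·839.5 = 72.5 and ps = 29/9 + (1/9)·839.5 = 96.5.
The subsidy expands output by 839.5 − 745 = 94.5 past the efficient level; on those units the gap between marginal cost and willingness to pay runs from 0 up to 24.
DWL = ½ × 24 × 94.5 = 1134.

Deadweight loss = €1134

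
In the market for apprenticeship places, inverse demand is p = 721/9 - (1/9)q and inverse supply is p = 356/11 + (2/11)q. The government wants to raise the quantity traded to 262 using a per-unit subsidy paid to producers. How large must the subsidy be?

Required subsidy s = 29 per unit

At q = 262, from the demand curve buyers pay pb = 721/9 − (1/9)·262 = 51; from the supply curve sellers need ps = 356/11 + (2/11)·262 = 80.
The subsidy must fill the gap: s = ps − pb = 80 − 51 = 29.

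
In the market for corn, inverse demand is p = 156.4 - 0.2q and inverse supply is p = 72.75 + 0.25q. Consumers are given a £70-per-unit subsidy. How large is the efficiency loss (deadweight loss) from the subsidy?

Pre-subsidy: 156.4 - 0.2q = 72.75 + 0.25q gives q* = 1673/9 and p* = 1073/9.
With the rebate, buyers effectively pay pb = ps − 70, where ps is the price sellers receive.
On the curves, pb = 156.4 - 0.2q and ps = 72.75 + 0.25q; the wedge ps − pb = 70 gives 72.75 + 0.25q − (156.4 - 0.2q) = 70, so q' = 3073/9.
Then pb = 156.4 − 0.2·(3073/9) = 793/9 and ps = 72.75 + 0.25·(3073/9) = 1423/9.
The subsidy expands output by 3073/9 − 1673/9 = 1400/9 past the efficient level; on those units the gap between marginal cost and willingness to pay runs from 0 up to 70.
DWL = ½ × 70 × 1400/9 = 49000/9.

Deadweight loss = 49000/9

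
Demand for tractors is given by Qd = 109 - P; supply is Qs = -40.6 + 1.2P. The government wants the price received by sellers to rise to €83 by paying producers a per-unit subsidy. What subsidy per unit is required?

Required subsidy s = €33 per unit

At a seller price of 83, quantity supplied is -40.6 + 1.2·83 = 59.
Buyers absorb 59 only when they pay Pb with 109 − 1·Pb = 59, i.e. Pb = 50.
s = Ps − Pb = 83 − 50 = 33.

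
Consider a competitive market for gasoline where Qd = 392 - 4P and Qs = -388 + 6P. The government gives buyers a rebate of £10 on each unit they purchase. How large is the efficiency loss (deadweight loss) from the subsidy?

Deadweight loss = £120

Pre-subsidy: 392 - 4P = -388 + 6P gives P* = 78, Q* = 80.
With the rebate, buyers effectively pay Pb = Ps − 10, where Ps is the price sellers receive.
Demand in terms of Ps becomes Qd = 392 − 4(Ps − 10) = 432 - 4Ps. Setting this equal to supply: 432 - 4Ps = -388 + 6Ps, so Ps = 82.
Buyers pay Pb = 82 − 10 = 72; Q' = -388 + 6·82 = 104.
The subsidy expands output by 104 − 80 = 24 past the efficient level; on those units the gap between marginal cost and willingness to pay runs from 0 up to 10.
DWL = ½ × 10 × 24 = 120.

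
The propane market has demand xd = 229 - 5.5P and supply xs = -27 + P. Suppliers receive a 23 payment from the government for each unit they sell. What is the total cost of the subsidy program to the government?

Government cost = 9522/13

Pre-subsidy: 229 - 5.5P = -27 + P gives P* = 512/13, x* = 161/13.
With the subsidy, sellers receive Ps = Pb + 23 for each unit, where Pb is the price buyers pay.
Supply in terms of Pb becomes xs = -27 + 1(Pb + 23) = -4 + Pb. Setting this equal to demand: 229 - 5.5Pb = -4 + Pb, so Pb = 466/13.
Sellers receive Ps = 466/13 + 23 = 765/13; x' = 229 − 5.5·(466/13) = 414/13.
Government outlay = subsidy × quantity = 23 × 414/13 = 9522/13.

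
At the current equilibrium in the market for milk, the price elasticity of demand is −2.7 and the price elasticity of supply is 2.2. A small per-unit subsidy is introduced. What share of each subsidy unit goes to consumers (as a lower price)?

For a small subsidy around the equilibrium, the benefit split depends on the relative slopes, which at a point are proportional to the elasticities.
Buyer share = εs/(εs + |εd|) = 2.2/(2.2 + 2.7) = 22/49; seller share = |εd|/(εs + |εd|) = 27/49.

Consumer share = 22/49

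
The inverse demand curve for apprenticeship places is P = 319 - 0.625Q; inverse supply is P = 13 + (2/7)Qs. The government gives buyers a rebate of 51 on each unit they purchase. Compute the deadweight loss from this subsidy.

Deadweight loss = 1428

Pre-subsidy: 319 - 0.625Q = 13 + (2/7)Q gives Q* = 336 and P* = 109.
With the rebate, buyers effectively pay Pb = Ps − 51, where Ps is the price sellers receive.
On the curves, Pb = 319 - 0.625Q and Ps = 13 + (2/7)Q; the wedge Ps − Pb = 51 gives 13 + (2/7)Q − (319 - 0.625Q) = 51, so Q' = 392.
Then Pb = 319 − 0.625·392 = 74 and Ps = 13 + (2/7)·392 = 125.
The subsidy expands output by 392 − 336 = 56 past the efficient level; on those units the gap between marginal cost and willingness to pay runs from 0 up to 51.
DWL = ½ × 51 × 56 = 1428.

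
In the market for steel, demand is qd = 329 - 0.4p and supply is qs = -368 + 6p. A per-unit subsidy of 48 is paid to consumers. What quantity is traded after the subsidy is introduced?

Pre-subsidy: 329 - 0.4p = -368 + 6p gives p* = 108.90625, q* = 285.4375.
With the rebate, buyers effectively pay pb = ps − 48, where ps is the price sellers receive.
Demand in terms of ps becomes qd = 329 − 0.4(ps − 48) = 348.2 - 0.4ps. Setting this equal to supply: 348.2 - 0.4ps = -368 + 6ps, so ps = 111.90625.
Buyers pay pb = 111.90625 − 48 = 63.90625; q' = -368 + 6·111.90625 = 303.4375.

q' = 303.4375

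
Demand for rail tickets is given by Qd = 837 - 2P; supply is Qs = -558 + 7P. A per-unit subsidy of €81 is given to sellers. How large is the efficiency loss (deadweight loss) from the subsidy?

Pre-subsidy: 837 - 2P = -558 + 7P gives P* = 155, Q* = 527.
With the subsidy, sellers receive Ps = Pb + 81 for each unit, where Pb is the price buyers pay.
Supply in terms of Pb becomes Qs = -558 + 7(Pb + 81) = 9 + 7Pb. Setting this equal to demand: 837 - 2Pb = 9 + 7Pb, so Pb = 92.
Sellers receive Ps = 92 + 81 = 173; Q' = 837 − 2·92 = 653.
The subsidy expands output by 653 − 527 = 126 past the efficient level; on those units the gap between marginal cost and willingness to pay runs from 0 up to 81.
DWL = ½ × 81 × 126 = 5103.

Deadweight loss = €5103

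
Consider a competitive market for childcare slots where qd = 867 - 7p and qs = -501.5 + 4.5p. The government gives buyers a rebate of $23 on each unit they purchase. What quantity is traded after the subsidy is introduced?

q' = 97

Pre-subsidy: 867 - 7p = -501.5 + 4.5p gives p* = 119, q* = 34.
With the rebate, buyers effectively pay pb = ps − 23, where ps is the price sellers receive.
Demand in terms of ps becomes qd = 867 − 7(ps − 23) = 1028 - 7ps. Setting this equal to supply: 1028 - 7ps = -501.5 + 4.5ps, so ps = 133.
Buyers pay pb = 133 − 23 = 110; q' = -501.5 + 4.5·133 = 97.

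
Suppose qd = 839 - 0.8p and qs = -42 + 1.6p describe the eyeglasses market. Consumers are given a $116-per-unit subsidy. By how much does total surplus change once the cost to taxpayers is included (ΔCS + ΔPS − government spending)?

Net change in total surplus = -53824/15

Pre-subsidy: 839 - 0.8p = -42 + 1.6p gives p* = 4405/12, q* = 1636/3.
With the rebate, buyers effectively pay pb = ps − 116, where ps is the price sellers receive.
Demand in terms of ps becomes qd = 839 − 0.8(ps − 116) = 931.8 - 0.8ps. Setting this equal to supply: 931.8 - 0.8ps = -42 + 1.6ps, so ps = 405.75.
Buyers pay pb = 405.75 − 116 = 289.75; q' = -42 + 1.6·405.75 = 607.2.
ΔCS = ½(1636/3 + 607.2)(4405/12 − 289.75) = 2005408/45; ΔPS = ½(1636/3 + 607.2)(405.75 − 4405/12) = 1002704/45.
Government spending = 116 × 607.2 = 70435.2.
Net change = 2005408/45 + 1002704/45 − 70435.2 = -53824/15. The loss equals the DWL triangle ½·116·928/15.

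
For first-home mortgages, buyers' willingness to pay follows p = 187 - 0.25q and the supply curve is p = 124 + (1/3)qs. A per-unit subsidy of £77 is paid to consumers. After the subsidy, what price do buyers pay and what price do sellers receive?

Pre-subsidy: 187 - 0.25q = 124 + (1/3)q gives q* = 108 and p* = 160.
With the rebate, buyers effectively pay pb = ps − 77, where ps is the price sellers receive.
On the curves, pb = 187 - 0.25q and ps = 124 + (1/3)q; the wedge ps − pb = 77 gives 124 + (1/3)q − (187 - 0.25q) = 77, so q' = 240.
Then pb = 187 − 0.25·240 = 127 and ps = 124 + (1/3)·240 = 204.

Buyers pay £127; sellers receive £204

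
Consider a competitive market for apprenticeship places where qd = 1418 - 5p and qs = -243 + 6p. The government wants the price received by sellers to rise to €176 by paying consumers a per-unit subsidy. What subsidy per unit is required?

At a seller price of 176, quantity supplied is -243 + 6·176 = 813.
Buyers absorb 813 only when they pay pb with 1418 − 5·pb = 813, i.e. pb = 121.
s = ps − pb = 176 − 121 = 55.

Required subsidy s = €55 per unit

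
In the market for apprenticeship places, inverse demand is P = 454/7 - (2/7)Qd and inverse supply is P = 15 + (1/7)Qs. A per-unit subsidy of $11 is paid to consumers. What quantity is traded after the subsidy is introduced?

Pre-subsidy: 454/7 - (2/7)Q = 15 + (1/7)Q gives Q* = 349/3 and P* = 664/21.
With the rebate, buyers effectively pay Pb = Ps − 11, where Ps is the price sellers receive.
On the curves, Pb = 454/7 - (2/7)Q and Ps = 15 + (1/7)Q; the wedge Ps − Pb = 11 gives 15 + (1/7)Q − (454/7 - (2/7)Q) = 11, so Q' = 142.
Then Pb = 454/7 − (2/7)·142 = 170/7 and Ps = 15 + (1/7)·142 = 247/7.

Q' = 142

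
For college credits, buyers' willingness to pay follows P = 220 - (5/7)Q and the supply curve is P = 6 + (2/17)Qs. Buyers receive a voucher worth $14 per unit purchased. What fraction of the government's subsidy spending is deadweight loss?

DWL / government spending = 7/228

Pre-subsidy: 220 - (5/7)Q = 6 + (2/17)Q gives Q* = 25466/99 and P* = 3590/99.
With the rebate, buyers effectively pay Pb = Ps − 14, where Ps is the price sellers receive.
On the curves, Pb = 220 - (5/7)Q and Ps = 6 + (2/17)Q; the wedge Ps − Pb = 14 gives 6 + (2/17)Q − (220 - (5/7)Q) = 14, so Q' = 9044/33.
Then Pb = 220 − (5/7)·(9044/33) = 800/33 and Ps = 6 + (2/17)·(9044/33) = 1262/33.
ΔCS = ½(25466/99 + 9044/33)(3590/99 − 800/33) = 31295810/9801; ΔPS = ½(25466/99 + 9044/33)(1262/33 − 3590/99) = 5154604/9801.
Government spending = 14 × 9044/33 = 126616/33.
DWL = ½ × 14 × (9044/33 − 25466/99) = 11662/99; fraction = (11662/99) / (126616/33) = 7/228.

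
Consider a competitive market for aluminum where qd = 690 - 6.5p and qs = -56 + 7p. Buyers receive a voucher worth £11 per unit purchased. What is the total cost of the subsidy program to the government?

Government cost = 36421/9

Pre-subsidy: 690 - 6.5p = -56 + 7p gives p* = 1492/27, q* = 8932/27.
With the rebate, buyers effectively pay pb = ps − 11, where ps is the price sellers receive.
Demand in terms of ps becomes qd = 690 − 6.5(ps − 11) = 761.5 - 6.5ps. Setting this equal to supply: 761.5 - 6.5ps = -56 + 7ps, so ps = 545/9.
Buyers pay pb = 545/9 − 11 = 446/9; q' = -56 + 7·(545/9) = 3311/9.
Government outlay = subsidy × quantity = 11 × 3311/9 = 36421/9.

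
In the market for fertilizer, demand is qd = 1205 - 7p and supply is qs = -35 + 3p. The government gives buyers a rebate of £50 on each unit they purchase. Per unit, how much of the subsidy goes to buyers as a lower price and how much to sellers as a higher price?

Pre-subsidy: 1205 - 7p = -35 + 3p gives p* = 124, q* = 337.
With the rebate, buyers effectively pay pb = ps − 50, where ps is the price sellers receive.
Demand in terms of ps becomes qd = 1205 − 7(ps − 50) = 1555 - 7ps. Setting this equal to supply: 1555 - 7ps = -35 + 3ps, so ps = 159.
Buyers pay pb = 159 − 50 = 109; q' = -35 + 3·159 = 442.
Buyers' price falls by p* − pb = 124 − 109 = 15; sellers' price rises by ps − p* = 159 − 124 = 35.

Buyers gain £15 per unit; sellers gain £35 per unit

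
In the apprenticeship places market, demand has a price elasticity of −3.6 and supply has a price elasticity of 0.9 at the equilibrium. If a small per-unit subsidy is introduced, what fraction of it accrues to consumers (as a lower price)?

For a small subsidy around the equilibrium, the benefit split depends on the relative slopes, which at a point are proportional to the elasticities.
Buyer share = εs/(εs + |εd|) = 0.9/(0.9 + 3.6) = 0.2; seller share = |εd|/(εs + |εd|) = 0.8.

Consumer share = 0.2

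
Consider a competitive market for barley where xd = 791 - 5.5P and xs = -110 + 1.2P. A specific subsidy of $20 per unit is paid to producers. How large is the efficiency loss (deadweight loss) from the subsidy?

Pre-subsidy: 791 - 5.5P = -110 + 1.2P gives P* = 9010/67, x* = 3442/67.
With the subsidy, sellers receive Ps = Pb + 20 for each unit, where Pb is the price buyers pay.
Supply in terms of Pb becomes xs = -110 + 1.2(Pb + 20) = -86 + 1.2Pb. Setting this equal to demand: 791 - 5.5Pb = -86 + 1.2Pb, so Pb = 8770/67.
Sellers receive Ps = 8770/67 + 20 = 10110/67; x' = 791 − 5.5·(8770/67) = 4762/67.
The subsidy expands output by 4762/67 − 3442/67 = 1320/67 past the efficient level; on those units the gap between marginal cost and willingness to pay runs from 0 up to 20.
DWL = ½ × 20 × 1320/67 = 13200/67.

Deadweight loss = 13200/67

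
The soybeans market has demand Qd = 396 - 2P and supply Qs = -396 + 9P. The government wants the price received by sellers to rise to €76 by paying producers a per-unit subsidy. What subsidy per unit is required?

Required subsidy s = €22 per unit

At a seller price of 76, quantity supplied is -396 + 9·76 = 288.
Buyers absorb 288 only when they pay Pb with 396 − 2·Pb = 288, i.e. Pb = 54.
s = Ps − Pb = 76 − 54 = 22.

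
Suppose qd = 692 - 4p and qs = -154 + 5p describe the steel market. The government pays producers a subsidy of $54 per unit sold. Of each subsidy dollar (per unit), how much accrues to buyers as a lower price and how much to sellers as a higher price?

Pre-subsidy: 692 - 4p = -154 + 5p gives p* = 94, q* = 316.
With the subsidy, sellers receive ps = pb + 54 for each unit, where pb is the price buyers pay.
Supply in terms of pb becomes qs = -154 + 5(pb + 54) = 116 + 5pb. Setting this equal to demand: 692 - 4pb = 116 + 5pb, so pb = 64.
Sellers receive ps = 64 + 54 = 118; q' = 692 − 4·64 = 436.
Buyers' price falls by p* − pb = 94 − 64 = 30; sellers' price rises by ps − p* = 118 − 94 = 24.

Buyers gain $30 per unit; sellers gain $24 per unit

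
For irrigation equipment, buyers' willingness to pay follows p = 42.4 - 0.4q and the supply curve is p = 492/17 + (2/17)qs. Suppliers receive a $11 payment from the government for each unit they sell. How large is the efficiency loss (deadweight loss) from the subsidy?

Deadweight loss = $116.875

Pre-subsidy: 42.4 - 0.4q = 492/17 + (2/17)q gives q* = 26 and p* = 32.
With the subsidy, sellers receive ps = pb + 11 for each unit, where pb is the price buyers pay.
On the curves, pb = 42.4 - 0.4q and ps = 492/17 + (2/17)q; the wedge ps − pb = 11 gives 492/17 + (2/17)q − (42.4 - 0.4q) = 11, so q' = 47.25.
Then pb = 42.4 − 0.4·47.25 = 23.5 and ps = 492/17 + (2/17)·47.25 = 34.5.
The subsidy expands output by 47.25 − 26 = 21.25 past the efficient level; on those units the gap between marginal cost and willingness to pay runs from 0 up to 11.
DWL = ½ × 11 × 21.25 = 116.875.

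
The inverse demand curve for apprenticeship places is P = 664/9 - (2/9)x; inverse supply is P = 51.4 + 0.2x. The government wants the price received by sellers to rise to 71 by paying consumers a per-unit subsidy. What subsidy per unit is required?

At a seller price of 71, quantity supplied is -257 + 5·71 = 98.
Buyers absorb 98 only when they pay Pb = 664/9 − (2/9)·98 = 52.
s = Ps − Pb = 71 − 52 = 19.

Required subsidy s = 19 per unit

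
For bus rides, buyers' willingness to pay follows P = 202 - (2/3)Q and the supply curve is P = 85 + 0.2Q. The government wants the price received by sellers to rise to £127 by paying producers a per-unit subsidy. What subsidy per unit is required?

At a seller price of 127, quantity supplied is -425 + 5·127 = 210.
Buyers absorb 210 only when they pay Pb = 202 − (2/3)·210 = 62.
s = Ps − Pb = 127 − 62 = 65.

Required subsidy s = £65 per unit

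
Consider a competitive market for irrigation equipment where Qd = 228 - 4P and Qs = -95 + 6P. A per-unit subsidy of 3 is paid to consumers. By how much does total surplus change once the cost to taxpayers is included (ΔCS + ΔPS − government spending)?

Net change in total surplus = -10.8

Pre-subsidy: 228 - 4P = -95 + 6P gives P* = 32.3, Q* = 98.8.
With the rebate, buyers effectively pay Pb = Ps − 3, where Ps is the price sellers receive.
Demand in terms of Ps becomes Qd = 228 − 4(Ps − 3) = 240 - 4Ps. Setting this equal to supply: 240 - 4Ps = -95 + 6Ps, so Ps = 33.5.
Buyers pay Pb = 33.5 − 3 = 30.5; Q' = -95 + 6·33.5 = 106.
ΔCS = ½(98.8 + 106)(32.3 − 30.5) = 184.32; ΔPS = ½(98.8 + 106)(33.5 − 32.3) = 122.88.
Government spending = 3 × 106 = 318.
Net change = 184.32 + 122.88 − 318 = -10.8. The loss equals the DWL triangle ½·3·7.2.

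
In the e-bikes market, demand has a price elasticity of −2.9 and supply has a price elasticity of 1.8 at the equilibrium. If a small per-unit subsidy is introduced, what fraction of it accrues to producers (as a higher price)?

For a small subsidy around the equilibrium, the benefit split depends on the relative slopes, which at a point are proportional to the elasticities.
Buyer share = εs/(εs + |εd|) = 1.8/(1.8 + 2.9) = 18/47; seller share = |εd|/(εs + |εd|) = 29/47.
So producers capture 29/47 of the subsidy.

Producer share = 29/47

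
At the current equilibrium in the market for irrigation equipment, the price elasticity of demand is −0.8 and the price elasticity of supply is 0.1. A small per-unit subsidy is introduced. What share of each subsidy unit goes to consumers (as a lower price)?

Consumer share = 1/9

For a small subsidy around the equilibrium, the benefit split depends on the relative slopes, which at a point are proportional to the elasticities.
Buyer share = εs/(εs + |εd|) = 0.1/(0.1 + 0.8) = 1/9; seller share = |εd|/(εs + |εd|) = 8/9.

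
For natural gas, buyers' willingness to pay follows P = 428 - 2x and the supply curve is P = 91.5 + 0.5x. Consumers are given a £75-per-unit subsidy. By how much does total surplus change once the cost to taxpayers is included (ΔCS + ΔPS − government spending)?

Net change in total surplus = -£1125

Pre-subsidy: 428 - 2x = 91.5 + 0.5x gives x* = 134.6 and P* = 158.8.
With the rebate, buyers effectively pay Pb = Ps − 75, where Ps is the price sellers receive.
On the curves, Pb = 428 - 2x and Ps = 91.5 + 0.5x; the wedge Ps − Pb = 75 gives 91.5 + 0.5x − (428 - 2x) = 75, so x' = 164.6.
Then Pb = 428 − 2·164.6 = 98.8 and Ps = 91.5 + 0.5·164.6 = 173.8.
ΔCS = ½(134.6 + 164.6)(158.8 − 98.8) = 8976; ΔPS = ½(134.6 + 164.6)(173.8 − 158.8) = 2244.
Government spending = 75 × 164.6 = 12345.
Net change = 8976 + 2244 − 12345 = -1125. The loss equals the DWL triangle ½·75·30.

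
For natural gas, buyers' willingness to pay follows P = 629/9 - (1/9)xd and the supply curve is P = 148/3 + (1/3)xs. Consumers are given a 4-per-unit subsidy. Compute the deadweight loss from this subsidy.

Pre-subsidy: 629/9 - (1/9)x = 148/3 + (1/3)x gives x* = 46.25 and P* = 64.75.
With the rebate, buyers effectively pay Pb = Ps − 4, where Ps is the price sellers receive.
On the curves, Pb = 629/9 - (1/9)x and Ps = 148/3 + (1/3)x; the wedge Ps − Pb = 4 gives 148/3 + (1/3)x − (629/9 - (1/9)x) = 4, so x' = 55.25.
Then Pb = 629/9 − (1/9)·55.25 = 63.75 and Ps = 148/3 + (1/3)·55.25 = 67.75.
The subsidy expands output by 55.25 − 46.25 = 9 past the efficient level; on those units the gap between marginal cost and willingness to pay runs from 0 up to 4.
DWL = ½ × 4 × 9 = 18.

Deadweight loss = 18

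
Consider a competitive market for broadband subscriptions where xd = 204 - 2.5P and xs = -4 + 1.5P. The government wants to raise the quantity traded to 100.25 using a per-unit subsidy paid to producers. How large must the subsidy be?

Required subsidy s = 28 per unit

At x = 100.25, invert demand for the buyer price: Pb = (204 − 100.25)/2.5 = 41.5; invert supply for the seller price: Ps = (100.25 − (-4))/1.5 = 69.5.
The subsidy must fill the gap: s = Ps − Pb = 69.5 − 41.5 = 28.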